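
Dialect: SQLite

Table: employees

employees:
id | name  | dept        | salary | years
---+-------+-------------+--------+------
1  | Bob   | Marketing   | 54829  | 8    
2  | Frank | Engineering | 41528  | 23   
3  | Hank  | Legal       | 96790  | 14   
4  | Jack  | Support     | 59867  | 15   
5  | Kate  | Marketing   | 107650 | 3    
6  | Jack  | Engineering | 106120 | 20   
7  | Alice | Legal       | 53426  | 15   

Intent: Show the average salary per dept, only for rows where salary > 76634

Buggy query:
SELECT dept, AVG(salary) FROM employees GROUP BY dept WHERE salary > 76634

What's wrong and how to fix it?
Bug: Row-level WHERE must come before GROUP BY in the clause order

Fix: Move the WHERE clause before GROUP BY

Corrected query:
SELECT dept, AVG(salary) FROM employees WHERE salary > 76634 GROUP BY dept

Result:
dept        | AVG(salary)
------------+------------
Engineering | 106120     
Legal       | 96790      
Marketing   | 107650     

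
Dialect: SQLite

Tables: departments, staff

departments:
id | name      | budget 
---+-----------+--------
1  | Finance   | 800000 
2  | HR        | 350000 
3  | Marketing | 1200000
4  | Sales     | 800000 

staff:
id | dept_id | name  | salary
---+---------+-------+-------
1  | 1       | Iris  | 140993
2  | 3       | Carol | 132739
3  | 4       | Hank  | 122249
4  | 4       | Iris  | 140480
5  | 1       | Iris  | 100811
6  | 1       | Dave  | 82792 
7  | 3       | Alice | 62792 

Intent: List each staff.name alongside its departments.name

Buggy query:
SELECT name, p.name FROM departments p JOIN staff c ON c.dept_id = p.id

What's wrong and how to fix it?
Bug: Both tables have a 'name' column; the unqualified reference is ambiguous

Fix: Prefix ambiguous columns with the table alias

Corrected query:
SELECT c.name, p.name FROM departments p JOIN staff c ON c.dept_id = p.id

Result:
name  | name     
------+----------
Iris  | Finance  
Carol | Marketing
Hank  | Sales    
Iris  | Sales    
Iris  | Finance  
Dave  | Finance  
Alice | Marketing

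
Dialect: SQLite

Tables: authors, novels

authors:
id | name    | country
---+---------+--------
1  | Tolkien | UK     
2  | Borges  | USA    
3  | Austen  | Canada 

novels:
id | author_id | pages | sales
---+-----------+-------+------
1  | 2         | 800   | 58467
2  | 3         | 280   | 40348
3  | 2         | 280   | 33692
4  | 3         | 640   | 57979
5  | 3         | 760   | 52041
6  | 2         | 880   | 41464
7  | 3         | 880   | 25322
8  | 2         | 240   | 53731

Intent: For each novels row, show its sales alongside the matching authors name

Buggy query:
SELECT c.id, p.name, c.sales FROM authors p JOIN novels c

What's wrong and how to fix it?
Bug: Missing join condition: each novels row is matched to all authors rows instead of just its own

Fix: Specify the join condition linking the foreign key to the parent id

Corrected query:
SELECT c.id, p.name, c.sales FROM authors p JOIN novels c ON c.author_id = p.id

Result:
id | name   | sales
---+--------+------
1  | Borges | 58467
2  | Austen | 40348
3  | Borges | 33692
4  | Austen | 57979
5  | Austen | 52041
6  | Borges | 41464
7  | Austen | 25322
8  | Borges | 53731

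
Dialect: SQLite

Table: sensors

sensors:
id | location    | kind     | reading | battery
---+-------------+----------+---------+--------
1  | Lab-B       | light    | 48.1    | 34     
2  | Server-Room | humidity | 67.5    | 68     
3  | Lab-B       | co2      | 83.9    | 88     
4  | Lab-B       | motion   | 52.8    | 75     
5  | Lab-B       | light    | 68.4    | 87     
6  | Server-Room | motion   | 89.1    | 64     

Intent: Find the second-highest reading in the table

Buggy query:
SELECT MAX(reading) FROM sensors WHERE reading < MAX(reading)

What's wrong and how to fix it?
Bug: The inner MAX is an aggregate inside WHERE, which is not allowed

Fix: Put the inner MAX in a scalar subquery

Corrected query:
SELECT MAX(reading) FROM sensors WHERE reading < (SELECT MAX(reading) FROM sensors)

Result:
MAX(reading)
------------
83.9        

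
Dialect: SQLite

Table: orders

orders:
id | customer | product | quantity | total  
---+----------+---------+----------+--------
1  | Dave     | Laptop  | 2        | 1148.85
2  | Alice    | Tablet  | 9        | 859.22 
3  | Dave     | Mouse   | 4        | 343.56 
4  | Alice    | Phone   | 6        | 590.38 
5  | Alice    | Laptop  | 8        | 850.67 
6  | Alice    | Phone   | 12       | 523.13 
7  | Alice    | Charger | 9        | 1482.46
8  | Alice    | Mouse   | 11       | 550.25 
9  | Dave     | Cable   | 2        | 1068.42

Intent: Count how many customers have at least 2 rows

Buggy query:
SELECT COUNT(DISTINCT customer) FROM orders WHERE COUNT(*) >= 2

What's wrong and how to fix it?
Bug: WHERE filters individual rows, not groups, so a group-level COUNT is invalid there

Fix: Group first with HAVING COUNT(*) >= 2, then COUNT the resulting groups

Corrected query:
SELECT COUNT(*) FROM (SELECT customer FROM orders GROUP BY customer HAVING COUNT(*) >= 2)

Result:
COUNT(*)
--------
2       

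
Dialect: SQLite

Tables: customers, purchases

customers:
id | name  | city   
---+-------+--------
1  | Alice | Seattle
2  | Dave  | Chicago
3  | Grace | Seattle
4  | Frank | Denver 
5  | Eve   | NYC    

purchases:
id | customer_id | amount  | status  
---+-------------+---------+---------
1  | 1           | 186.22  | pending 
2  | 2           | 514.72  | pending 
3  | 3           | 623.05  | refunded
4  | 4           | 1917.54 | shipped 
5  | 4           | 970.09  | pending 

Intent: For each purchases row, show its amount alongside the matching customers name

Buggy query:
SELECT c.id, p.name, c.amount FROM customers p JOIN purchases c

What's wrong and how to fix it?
Bug: JOIN with no ON clause produces a cartesian product; every purchases row pairs with every customers row

Fix: Add ON c.customer_id = p.id to the JOIN

Corrected query:
SELECT c.id, p.name, c.amount FROM customers p JOIN purchases c ON c.customer_id = p.id

Result:
id | name  | amount 
---+-------+--------
1  | Alice | 186.22 
2  | Dave  | 514.72 
3  | Grace | 623.05 
4  | Frank | 1917.54
5  | Frank | 970.09 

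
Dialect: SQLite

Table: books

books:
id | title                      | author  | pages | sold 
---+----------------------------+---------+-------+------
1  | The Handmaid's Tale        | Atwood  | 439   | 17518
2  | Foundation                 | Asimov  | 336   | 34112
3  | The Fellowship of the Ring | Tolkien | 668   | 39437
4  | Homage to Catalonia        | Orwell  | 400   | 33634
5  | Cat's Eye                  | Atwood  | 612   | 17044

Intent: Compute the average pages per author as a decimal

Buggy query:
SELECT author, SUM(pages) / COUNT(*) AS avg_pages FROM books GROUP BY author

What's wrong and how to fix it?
Bug: SUM(pages) and COUNT(*) are both integers; the division truncates the fractional part

Fix: Multiply by 1.0 (or CAST to REAL) to force floating-point division

Corrected query:
SELECT author, SUM(pages) * 1.0 / COUNT(*) AS avg_pages FROM books GROUP BY author

Result:
author  | avg_pages
--------+----------
Asimov  | 336      
Atwood  | 525.5    
Orwell  | 400      
Tolkien | 668      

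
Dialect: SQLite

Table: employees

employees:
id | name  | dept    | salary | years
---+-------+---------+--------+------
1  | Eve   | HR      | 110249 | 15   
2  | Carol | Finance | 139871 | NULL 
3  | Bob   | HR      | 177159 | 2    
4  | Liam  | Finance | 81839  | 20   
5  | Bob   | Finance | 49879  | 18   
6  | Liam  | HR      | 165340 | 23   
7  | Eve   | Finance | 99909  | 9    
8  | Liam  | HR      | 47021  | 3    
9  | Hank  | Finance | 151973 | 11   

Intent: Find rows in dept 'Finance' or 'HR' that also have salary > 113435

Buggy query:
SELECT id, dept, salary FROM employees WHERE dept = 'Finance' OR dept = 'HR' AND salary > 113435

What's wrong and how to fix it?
Bug: AND binds tighter than OR, so this parses as dept = 'Finance' OR (dept = 'HR' AND salary > 113435)

Fix: Group the OR with parentheses (or use IN), then AND the threshold

Corrected query:
SELECT id, dept, salary FROM employees WHERE (dept = 'Finance' OR dept = 'HR') AND salary > 113435

Result:
id | dept    | salary
---+---------+-------
2  | Finance | 139871
3  | HR      | 177159
6  | HR      | 165340
9  | Finance | 151973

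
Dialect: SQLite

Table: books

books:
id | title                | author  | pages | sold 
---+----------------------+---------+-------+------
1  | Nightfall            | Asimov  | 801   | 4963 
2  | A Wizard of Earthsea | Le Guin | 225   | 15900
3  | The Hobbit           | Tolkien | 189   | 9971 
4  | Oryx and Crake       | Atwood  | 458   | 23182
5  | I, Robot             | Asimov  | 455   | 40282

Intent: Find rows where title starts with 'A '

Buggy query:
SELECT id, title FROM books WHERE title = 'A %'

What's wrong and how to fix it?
Bug: '=' compares the literal string including the % character; pattern matching needs LIKE

Fix: Use LIKE for wildcard pattern matching

Corrected query:
SELECT id, title FROM books WHERE title LIKE 'A %'

Result:
id | title               
---+---------------------
2  | A Wizard of Earthsea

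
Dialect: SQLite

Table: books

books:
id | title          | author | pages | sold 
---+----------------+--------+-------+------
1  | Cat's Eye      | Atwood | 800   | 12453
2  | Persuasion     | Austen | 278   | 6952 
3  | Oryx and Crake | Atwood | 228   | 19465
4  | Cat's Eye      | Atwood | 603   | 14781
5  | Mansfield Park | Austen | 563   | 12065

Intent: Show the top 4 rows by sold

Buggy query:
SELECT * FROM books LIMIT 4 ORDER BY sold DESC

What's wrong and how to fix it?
Bug: ORDER BY cannot follow LIMIT; LIMIT is the final clause

Fix: Sort with ORDER BY, then apply LIMIT

Corrected query:
SELECT * FROM books ORDER BY sold DESC LIMIT 4

Result:
id | title          | author | pages | sold 
---+----------------+--------+-------+------
3  | Oryx and Crake | Atwood | 228   | 19465
4  | Cat's Eye      | Atwood | 603   | 14781
1  | Cat's Eye      | Atwood | 800   | 12453
5  | Mansfield Park | Austen | 563   | 12065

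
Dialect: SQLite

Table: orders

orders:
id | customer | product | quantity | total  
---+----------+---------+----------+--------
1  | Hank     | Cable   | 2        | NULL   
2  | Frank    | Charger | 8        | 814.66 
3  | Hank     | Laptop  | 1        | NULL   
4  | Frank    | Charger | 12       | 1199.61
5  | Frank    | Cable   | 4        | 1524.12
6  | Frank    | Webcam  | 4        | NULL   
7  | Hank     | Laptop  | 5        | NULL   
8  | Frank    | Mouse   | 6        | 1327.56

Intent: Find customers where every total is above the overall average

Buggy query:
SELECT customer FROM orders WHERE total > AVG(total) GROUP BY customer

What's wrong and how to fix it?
Bug: AVG() is an aggregate; it can't sit directly in WHERE

Fix: Use a subquery for AVG and a HAVING MIN(...) filter so the condition holds for every row in the group

Corrected query:
SELECT customer FROM orders GROUP BY customer HAVING MIN(total) > (SELECT AVG(total) FROM orders)

Result:
(no rows)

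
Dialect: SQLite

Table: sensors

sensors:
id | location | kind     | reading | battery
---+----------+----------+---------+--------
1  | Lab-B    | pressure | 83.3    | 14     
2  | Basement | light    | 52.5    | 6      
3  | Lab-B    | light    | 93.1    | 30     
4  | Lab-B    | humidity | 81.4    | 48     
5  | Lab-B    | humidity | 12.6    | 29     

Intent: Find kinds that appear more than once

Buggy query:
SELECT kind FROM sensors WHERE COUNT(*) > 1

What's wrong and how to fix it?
Bug: COUNT(*) is an aggregate and cannot be used in WHERE

Fix: Group first, then use HAVING for the count condition

Corrected query:
SELECT kind FROM sensors GROUP BY kind HAVING COUNT(*) > 1

Result:
kind    
--------
humidity
light   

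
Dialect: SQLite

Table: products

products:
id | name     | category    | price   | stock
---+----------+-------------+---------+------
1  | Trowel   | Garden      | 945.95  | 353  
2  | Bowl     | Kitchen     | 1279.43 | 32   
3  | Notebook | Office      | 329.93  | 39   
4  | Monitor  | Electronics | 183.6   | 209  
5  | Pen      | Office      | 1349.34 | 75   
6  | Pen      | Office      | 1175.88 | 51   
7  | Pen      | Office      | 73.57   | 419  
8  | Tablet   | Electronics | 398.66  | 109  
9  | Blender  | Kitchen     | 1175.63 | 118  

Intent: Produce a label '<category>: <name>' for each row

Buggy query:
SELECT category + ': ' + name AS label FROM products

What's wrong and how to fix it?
Bug: SQLite uses || for string concatenation; + coerces text to numbers (yielding 0)

Fix: Use the || operator for string concatenation

Corrected query:
SELECT category || ': ' || name AS label FROM products

Result:
label               
--------------------
Garden: Trowel      
Kitchen: Bowl       
Office: Notebook    
Electronics: Monitor
Office: Pen         
Office: Pen         
Office: Pen         
Electronics: Tablet 
Kitchen: Blender    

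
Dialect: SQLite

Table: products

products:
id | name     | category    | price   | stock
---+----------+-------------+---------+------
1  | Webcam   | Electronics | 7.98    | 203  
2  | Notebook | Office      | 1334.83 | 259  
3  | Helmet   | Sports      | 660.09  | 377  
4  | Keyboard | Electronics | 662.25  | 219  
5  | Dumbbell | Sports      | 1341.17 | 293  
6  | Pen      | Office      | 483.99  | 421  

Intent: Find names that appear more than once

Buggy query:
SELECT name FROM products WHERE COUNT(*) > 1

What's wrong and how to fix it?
Bug: WHERE can't reference COUNT(*); aggregates are computed after WHERE

Fix: Group first, then use HAVING for the count condition

Corrected query:
SELECT name FROM products GROUP BY name HAVING COUNT(*) > 1

Result:
(no rows)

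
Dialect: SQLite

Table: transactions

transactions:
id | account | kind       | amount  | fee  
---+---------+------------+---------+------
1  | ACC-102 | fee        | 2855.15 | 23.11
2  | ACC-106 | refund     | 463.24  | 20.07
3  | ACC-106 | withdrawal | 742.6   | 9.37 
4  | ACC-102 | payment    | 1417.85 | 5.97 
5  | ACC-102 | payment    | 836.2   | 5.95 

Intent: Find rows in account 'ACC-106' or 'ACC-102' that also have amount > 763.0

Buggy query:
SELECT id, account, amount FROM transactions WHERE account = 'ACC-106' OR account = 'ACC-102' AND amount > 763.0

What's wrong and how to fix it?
Bug: AND binds tighter than OR, so this parses as account = 'ACC-106' OR (account = 'ACC-102' AND amount > 763.0)

Fix: Group the OR with parentheses (or use IN), then AND the threshold

Corrected query:
SELECT id, account, amount FROM transactions WHERE (account = 'ACC-106' OR account = 'ACC-102') AND amount > 763.0

Result:
id | account | amount 
---+---------+--------
1  | ACC-102 | 2855.15
4  | ACC-102 | 1417.85
5  | ACC-102 | 836.2  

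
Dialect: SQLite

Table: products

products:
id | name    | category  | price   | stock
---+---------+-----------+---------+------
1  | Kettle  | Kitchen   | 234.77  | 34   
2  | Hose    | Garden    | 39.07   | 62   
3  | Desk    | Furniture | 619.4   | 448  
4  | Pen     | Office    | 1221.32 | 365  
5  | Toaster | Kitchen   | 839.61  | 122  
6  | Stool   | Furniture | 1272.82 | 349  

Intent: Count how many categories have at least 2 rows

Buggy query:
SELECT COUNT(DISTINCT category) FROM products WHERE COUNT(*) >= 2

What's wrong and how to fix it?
Bug: COUNT(*) cannot appear in WHERE; the per-group count doesn't exist yet

Fix: Group first with HAVING COUNT(*) >= 2, then COUNT the resulting groups

Corrected query:
SELECT COUNT(*) FROM (SELECT category FROM products GROUP BY category HAVING COUNT(*) >= 2)

Result:
COUNT(*)
--------
2       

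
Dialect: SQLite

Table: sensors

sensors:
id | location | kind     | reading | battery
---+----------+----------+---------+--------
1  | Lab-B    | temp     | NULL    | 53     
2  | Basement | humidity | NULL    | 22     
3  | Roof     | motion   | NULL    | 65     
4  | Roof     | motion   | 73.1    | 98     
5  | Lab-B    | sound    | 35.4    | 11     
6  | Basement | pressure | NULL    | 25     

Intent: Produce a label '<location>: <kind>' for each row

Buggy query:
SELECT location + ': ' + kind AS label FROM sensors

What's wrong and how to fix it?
Bug: '+' is numeric addition; on text columns SQLite converts them to 0 instead of concatenating

Fix: Replace + with || to concatenate text

Corrected query:
SELECT location || ': ' || kind AS label FROM sensors

Result:
label             
------------------
Lab-B: temp       
Basement: humidity
Roof: motion      
Roof: motion      
Lab-B: sound      
Basement: pressure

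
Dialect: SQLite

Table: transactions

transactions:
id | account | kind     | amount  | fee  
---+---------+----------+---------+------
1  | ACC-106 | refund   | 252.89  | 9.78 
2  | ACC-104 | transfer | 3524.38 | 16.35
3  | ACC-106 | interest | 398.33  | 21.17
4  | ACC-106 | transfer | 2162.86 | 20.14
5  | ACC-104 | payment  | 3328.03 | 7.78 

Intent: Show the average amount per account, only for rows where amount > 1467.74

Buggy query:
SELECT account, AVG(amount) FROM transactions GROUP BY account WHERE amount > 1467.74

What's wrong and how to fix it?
Bug: WHERE cannot follow GROUP BY

Fix: Place WHERE between FROM and GROUP BY

Corrected query:
SELECT account, AVG(amount) FROM transactions WHERE amount > 1467.74 GROUP BY account

Result:
account | AVG(amount)
--------+------------
ACC-104 | 3426.205   
ACC-106 | 2162.86    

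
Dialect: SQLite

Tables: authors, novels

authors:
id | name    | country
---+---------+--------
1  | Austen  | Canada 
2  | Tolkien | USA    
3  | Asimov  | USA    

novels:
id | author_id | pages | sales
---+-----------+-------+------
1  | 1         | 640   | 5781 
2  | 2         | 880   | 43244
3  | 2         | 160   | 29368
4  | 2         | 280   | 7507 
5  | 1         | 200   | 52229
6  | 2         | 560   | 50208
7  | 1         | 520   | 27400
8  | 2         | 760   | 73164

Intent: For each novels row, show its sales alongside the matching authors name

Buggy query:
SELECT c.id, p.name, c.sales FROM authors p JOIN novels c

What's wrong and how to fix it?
Bug: JOIN with no ON clause produces a cartesian product; every novels row pairs with every authors row

Fix: Specify the join condition linking the foreign key to the parent id

Corrected query:
SELECT c.id, p.name, c.sales FROM authors p JOIN novels c ON c.author_id = p.id

Result:
id | name    | sales
---+---------+------
1  | Austen  | 5781 
2  | Tolkien | 43244
3  | Tolkien | 29368
4  | Tolkien | 7507 
5  | Austen  | 52229
6  | Tolkien | 50208
7  | Austen  | 27400
8  | Tolkien | 73164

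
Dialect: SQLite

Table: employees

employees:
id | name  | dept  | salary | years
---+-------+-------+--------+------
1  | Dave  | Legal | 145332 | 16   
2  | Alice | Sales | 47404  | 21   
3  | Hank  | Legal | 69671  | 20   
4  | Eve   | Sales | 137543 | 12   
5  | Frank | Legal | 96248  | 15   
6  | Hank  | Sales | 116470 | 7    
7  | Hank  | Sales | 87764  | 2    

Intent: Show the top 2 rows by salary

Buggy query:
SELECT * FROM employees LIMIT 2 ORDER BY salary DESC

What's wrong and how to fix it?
Bug: LIMIT must come after ORDER BY

Fix: Swap the clauses: ORDER BY first, then LIMIT

Corrected query:
SELECT * FROM employees ORDER BY salary DESC LIMIT 2

Result:
id | name | dept  | salary | years
---+------+-------+--------+------
1  | Dave | Legal | 145332 | 16   
4  | Eve  | Sales | 137543 | 12   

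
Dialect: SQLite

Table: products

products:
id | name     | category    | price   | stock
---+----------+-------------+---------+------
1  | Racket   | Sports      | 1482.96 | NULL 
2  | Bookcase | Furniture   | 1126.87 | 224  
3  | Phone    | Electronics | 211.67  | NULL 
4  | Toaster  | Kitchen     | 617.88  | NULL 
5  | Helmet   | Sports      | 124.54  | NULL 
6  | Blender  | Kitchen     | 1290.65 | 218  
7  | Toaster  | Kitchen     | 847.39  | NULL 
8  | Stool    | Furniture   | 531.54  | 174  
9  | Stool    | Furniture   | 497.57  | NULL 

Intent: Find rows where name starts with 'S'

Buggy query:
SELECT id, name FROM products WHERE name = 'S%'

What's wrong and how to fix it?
Bug: Wildcards only work with LIKE; '=' treats '%' as a literal character

Fix: Replace '=' with LIKE so 'S%' is treated as a pattern

Corrected query:
SELECT id, name FROM products WHERE name LIKE 'S%'

Result:
id | name 
---+------
8  | Stool
9  | Stool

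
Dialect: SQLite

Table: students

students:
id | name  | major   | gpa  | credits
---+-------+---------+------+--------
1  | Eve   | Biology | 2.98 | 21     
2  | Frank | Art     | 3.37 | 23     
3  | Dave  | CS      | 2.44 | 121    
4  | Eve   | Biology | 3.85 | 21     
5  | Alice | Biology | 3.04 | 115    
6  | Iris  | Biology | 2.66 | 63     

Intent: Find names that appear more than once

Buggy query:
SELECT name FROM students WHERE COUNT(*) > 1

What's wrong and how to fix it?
Bug: COUNT(*) is an aggregate and cannot be used in WHERE

Fix: GROUP BY name, then filter groups with HAVING COUNT(*) > 1

Corrected query:
SELECT name FROM students GROUP BY name HAVING COUNT(*) > 1

Result:
name
----
Eve 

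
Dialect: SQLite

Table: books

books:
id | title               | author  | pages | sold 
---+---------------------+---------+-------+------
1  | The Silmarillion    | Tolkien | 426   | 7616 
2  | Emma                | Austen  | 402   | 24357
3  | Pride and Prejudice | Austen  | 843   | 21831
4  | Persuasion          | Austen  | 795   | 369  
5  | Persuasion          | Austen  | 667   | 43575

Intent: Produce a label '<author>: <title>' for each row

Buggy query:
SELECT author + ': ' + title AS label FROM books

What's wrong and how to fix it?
Bug: SQLite uses || for string concatenation; + coerces text to numbers (yielding 0)

Fix: Replace + with || to concatenate text

Corrected query:
SELECT author || ': ' || title AS label FROM books

Result:
label                      
---------------------------
Tolkien: The Silmarillion  
Austen: Emma               
Austen: Pride and Prejudice
Austen: Persuasion         
Austen: Persuasion         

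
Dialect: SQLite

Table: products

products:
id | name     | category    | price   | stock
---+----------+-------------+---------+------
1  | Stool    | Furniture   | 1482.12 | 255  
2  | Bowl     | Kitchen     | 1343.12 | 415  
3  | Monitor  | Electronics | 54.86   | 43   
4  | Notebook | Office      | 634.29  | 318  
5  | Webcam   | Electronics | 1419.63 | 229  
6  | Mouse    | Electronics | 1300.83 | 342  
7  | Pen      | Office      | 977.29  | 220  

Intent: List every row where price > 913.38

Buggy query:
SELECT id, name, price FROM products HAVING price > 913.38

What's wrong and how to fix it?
Bug: This is a non-aggregate query (no GROUP BY, no aggregates), so in SQLite the HAVING clause is invalid here; a row-level condition belongs in WHERE

Fix: Use WHERE for row-level filtering

Corrected query:
SELECT id, name, price FROM products WHERE price > 913.38

Result:
id | name   | price  
---+--------+--------
1  | Stool  | 1482.12
2  | Bowl   | 1343.12
5  | Webcam | 1419.63
6  | Mouse  | 1300.83
7  | Pen    | 977.29 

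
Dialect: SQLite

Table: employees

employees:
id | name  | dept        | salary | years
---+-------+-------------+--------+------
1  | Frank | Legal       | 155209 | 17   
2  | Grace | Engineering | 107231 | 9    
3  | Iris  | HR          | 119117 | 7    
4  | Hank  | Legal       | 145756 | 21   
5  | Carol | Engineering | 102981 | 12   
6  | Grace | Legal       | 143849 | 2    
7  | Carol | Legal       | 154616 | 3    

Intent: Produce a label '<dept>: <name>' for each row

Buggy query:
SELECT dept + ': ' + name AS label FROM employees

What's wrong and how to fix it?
Bug: '+' is numeric addition; on text columns SQLite converts them to 0 instead of concatenating

Fix: Replace + with || to concatenate text

Corrected query:
SELECT dept || ': ' || name AS label FROM employees

Result:
label             
------------------
Legal: Frank      
Engineering: Grace
HR: Iris          
Legal: Hank       
Engineering: Carol
Legal: Grace      
Legal: Carol      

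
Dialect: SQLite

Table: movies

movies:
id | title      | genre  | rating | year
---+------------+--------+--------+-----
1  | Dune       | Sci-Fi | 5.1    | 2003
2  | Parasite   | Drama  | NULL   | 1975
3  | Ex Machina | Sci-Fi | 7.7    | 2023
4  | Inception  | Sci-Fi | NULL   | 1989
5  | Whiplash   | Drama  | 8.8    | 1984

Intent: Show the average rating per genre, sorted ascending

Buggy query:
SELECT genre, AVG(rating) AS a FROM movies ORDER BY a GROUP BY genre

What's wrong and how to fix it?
Bug: GROUP BY must precede ORDER BY

Fix: Move ORDER BY to the end, after GROUP BY

Corrected query:
SELECT genre, AVG(rating) AS a FROM movies GROUP BY genre ORDER BY a

Result:
genre  | a  
-------+----
Sci-Fi | 6.4
Drama  | 8.8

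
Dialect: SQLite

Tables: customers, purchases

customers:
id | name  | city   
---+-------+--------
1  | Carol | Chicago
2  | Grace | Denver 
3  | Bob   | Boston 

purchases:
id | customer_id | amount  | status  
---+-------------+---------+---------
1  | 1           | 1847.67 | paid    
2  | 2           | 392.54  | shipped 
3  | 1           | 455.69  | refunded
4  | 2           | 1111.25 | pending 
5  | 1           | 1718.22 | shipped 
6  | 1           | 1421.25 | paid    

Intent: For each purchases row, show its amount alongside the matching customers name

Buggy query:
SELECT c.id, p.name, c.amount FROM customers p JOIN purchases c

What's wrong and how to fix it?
Bug: JOIN with no ON clause produces a cartesian product; every purchases row pairs with every customers row

Fix: Specify the join condition linking the foreign key to the parent id

Corrected query:
SELECT c.id, p.name, c.amount FROM customers p JOIN purchases c ON c.customer_id = p.id

Result:
id | name  | amount 
---+-------+--------
1  | Carol | 1847.67
2  | Grace | 392.54 
3  | Carol | 455.69 
4  | Grace | 1111.25
5  | Carol | 1718.22
6  | Carol | 1421.25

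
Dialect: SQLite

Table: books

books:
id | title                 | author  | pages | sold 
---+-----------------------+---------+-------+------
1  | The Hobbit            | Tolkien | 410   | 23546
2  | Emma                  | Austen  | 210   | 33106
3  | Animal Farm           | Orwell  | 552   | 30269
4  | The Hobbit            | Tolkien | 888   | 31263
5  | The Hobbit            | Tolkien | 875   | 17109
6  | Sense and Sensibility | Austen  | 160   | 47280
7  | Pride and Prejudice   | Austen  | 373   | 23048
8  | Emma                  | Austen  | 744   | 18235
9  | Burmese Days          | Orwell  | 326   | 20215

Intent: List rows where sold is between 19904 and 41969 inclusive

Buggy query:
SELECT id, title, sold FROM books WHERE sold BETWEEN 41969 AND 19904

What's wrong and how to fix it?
Bug: BETWEEN expects the lower bound first; with 41969 AND 19904 the range is empty

Fix: Write BETWEEN 19904 AND 41969

Corrected query:
SELECT id, title, sold FROM books WHERE sold BETWEEN 19904 AND 41969

Result:
id | title               | sold 
---+---------------------+------
1  | The Hobbit          | 23546
2  | Emma                | 33106
3  | Animal Farm         | 30269
4  | The Hobbit          | 31263
7  | Pride and Prejudice | 23048
9  | Burmese Days        | 20215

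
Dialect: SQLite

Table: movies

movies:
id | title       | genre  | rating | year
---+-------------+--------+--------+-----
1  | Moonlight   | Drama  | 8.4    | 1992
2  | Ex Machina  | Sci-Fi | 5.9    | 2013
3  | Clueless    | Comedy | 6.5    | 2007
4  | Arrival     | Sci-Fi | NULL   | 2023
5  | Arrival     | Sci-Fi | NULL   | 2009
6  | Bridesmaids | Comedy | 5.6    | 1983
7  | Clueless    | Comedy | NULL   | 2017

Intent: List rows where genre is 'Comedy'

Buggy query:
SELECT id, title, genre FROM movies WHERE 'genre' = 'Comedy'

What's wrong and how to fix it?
Bug: Single quotes denote string literals in SQL; the column name is being compared as a constant string

Fix: Reference the column as genre without single quotes

Corrected query:
SELECT id, title, genre FROM movies WHERE genre = 'Comedy'

Result:
id | title       | genre 
---+-------------+-------
3  | Clueless    | Comedy
6  | Bridesmaids | Comedy
7  | Clueless    | Comedy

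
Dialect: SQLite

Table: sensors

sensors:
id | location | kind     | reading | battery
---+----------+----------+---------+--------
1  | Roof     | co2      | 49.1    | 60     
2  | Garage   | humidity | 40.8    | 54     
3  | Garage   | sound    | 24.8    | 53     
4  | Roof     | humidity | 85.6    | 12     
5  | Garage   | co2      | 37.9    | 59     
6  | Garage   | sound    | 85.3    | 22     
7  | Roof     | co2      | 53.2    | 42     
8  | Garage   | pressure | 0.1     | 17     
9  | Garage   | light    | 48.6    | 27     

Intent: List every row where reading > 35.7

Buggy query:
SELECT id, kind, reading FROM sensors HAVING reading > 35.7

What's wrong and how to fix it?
Bug: This is a non-aggregate query (no GROUP BY, no aggregates), so in SQLite the HAVING clause is invalid here; a row-level condition belongs in WHERE

Fix: Use WHERE for row-level filtering

Corrected query:
SELECT id, kind, reading FROM sensors WHERE reading > 35.7

Result:
id | kind     | reading
---+----------+--------
1  | co2      | 49.1   
2  | humidity | 40.8   
4  | humidity | 85.6   
5  | co2      | 37.9   
6  | sound    | 85.3   
7  | co2      | 53.2   
9  | light    | 48.6   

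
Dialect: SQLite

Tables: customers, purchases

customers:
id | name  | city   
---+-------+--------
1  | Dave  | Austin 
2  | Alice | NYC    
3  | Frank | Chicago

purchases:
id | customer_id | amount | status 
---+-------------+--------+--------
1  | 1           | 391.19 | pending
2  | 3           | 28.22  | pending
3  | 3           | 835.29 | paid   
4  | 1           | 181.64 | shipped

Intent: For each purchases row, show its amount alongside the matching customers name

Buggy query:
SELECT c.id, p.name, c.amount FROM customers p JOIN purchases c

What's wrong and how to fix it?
Bug: Missing join condition: each purchases row is matched to all customers rows instead of just its own

Fix: Add ON c.customer_id = p.id to the JOIN

Corrected query:
SELECT c.id, p.name, c.amount FROM customers p JOIN purchases c ON c.customer_id = p.id

Result:
id | name  | amount
---+-------+-------
1  | Dave  | 391.19
2  | Frank | 28.22 
3  | Frank | 835.29
4  | Dave  | 181.64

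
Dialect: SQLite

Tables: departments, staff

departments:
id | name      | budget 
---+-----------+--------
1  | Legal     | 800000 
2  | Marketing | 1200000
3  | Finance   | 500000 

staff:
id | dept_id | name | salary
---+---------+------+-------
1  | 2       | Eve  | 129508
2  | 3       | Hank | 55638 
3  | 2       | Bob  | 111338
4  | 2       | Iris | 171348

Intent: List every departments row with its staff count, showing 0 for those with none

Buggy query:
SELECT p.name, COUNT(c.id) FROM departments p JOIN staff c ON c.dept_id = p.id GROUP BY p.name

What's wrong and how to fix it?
Bug: An inner join excludes parents with zero children

Fix: Use LEFT JOIN so parents without children still appear (COUNT(c.id) gives 0)

Corrected query:
SELECT p.name, COUNT(c.id) FROM departments p LEFT JOIN staff c ON c.dept_id = p.id GROUP BY p.name

Result:
name      | COUNT(c.id)
----------+------------
Finance   | 1          
Legal     | 0          
Marketing | 3          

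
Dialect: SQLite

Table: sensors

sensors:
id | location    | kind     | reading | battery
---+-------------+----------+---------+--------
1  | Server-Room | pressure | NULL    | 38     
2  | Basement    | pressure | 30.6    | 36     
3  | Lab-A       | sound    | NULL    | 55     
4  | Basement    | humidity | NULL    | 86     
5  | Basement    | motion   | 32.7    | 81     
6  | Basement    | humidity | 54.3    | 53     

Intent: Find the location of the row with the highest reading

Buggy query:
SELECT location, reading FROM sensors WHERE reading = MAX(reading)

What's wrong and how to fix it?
Bug: MAX(reading) is an aggregate and cannot be used directly in WHERE

Fix: Use a subquery: WHERE reading = (SELECT MAX(reading) FROM sensors)

Corrected query:
SELECT location, reading FROM sensors WHERE reading = (SELECT MAX(reading) FROM sensors)

Result:
location | reading
---------+--------
Basement | 54.3   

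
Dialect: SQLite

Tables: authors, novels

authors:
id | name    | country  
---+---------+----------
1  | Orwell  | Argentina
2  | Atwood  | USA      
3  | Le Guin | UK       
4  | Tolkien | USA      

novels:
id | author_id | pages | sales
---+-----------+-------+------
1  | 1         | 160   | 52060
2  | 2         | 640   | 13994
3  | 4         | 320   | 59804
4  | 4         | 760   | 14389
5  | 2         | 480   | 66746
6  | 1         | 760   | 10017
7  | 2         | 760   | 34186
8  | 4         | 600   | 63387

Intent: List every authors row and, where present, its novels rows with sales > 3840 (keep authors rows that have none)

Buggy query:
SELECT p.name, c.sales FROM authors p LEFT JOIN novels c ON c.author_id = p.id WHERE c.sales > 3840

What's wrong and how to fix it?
Bug: Filtering c.sales in WHERE discards the NULL rows produced by LEFT JOIN, turning it into an inner join

Fix: Move the right-table condition into the ON clause so unmatched parents are kept

Corrected query:
SELECT p.name, c.sales FROM authors p LEFT JOIN novels c ON c.author_id = p.id AND c.sales > 3840

Result:
name    | sales
--------+------
Orwell  | 10017
Orwell  | 52060
Atwood  | 13994
Atwood  | 34186
Atwood  | 66746
Le Guin | NULL 
Tolkien | 14389
Tolkien | 59804
Tolkien | 63387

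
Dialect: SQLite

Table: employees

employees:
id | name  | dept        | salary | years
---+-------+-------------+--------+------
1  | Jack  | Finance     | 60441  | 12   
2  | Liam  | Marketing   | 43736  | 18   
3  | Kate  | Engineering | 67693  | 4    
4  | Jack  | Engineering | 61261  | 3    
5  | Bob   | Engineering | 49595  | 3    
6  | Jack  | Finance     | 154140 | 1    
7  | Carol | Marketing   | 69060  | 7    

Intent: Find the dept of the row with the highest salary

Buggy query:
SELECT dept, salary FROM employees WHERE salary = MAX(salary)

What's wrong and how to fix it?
Bug: MAX(salary) is an aggregate and cannot be used directly in WHERE

Fix: Wrap MAX in a scalar subquery so WHERE compares against a single value

Corrected query:
SELECT dept, salary FROM employees WHERE salary = (SELECT MAX(salary) FROM employees)

Result:
dept    | salary
--------+-------
Finance | 154140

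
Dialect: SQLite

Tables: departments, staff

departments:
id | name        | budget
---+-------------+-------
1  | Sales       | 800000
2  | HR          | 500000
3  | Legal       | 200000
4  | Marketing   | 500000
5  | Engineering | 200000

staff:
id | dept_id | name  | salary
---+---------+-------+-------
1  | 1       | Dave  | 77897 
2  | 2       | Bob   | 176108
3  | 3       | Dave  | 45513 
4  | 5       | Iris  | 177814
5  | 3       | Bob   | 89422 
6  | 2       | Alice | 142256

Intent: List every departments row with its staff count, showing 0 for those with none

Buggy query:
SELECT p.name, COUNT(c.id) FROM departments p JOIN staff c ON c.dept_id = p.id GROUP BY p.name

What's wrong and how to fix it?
Bug: An inner join excludes parents with zero children

Fix: Switch to LEFT JOIN to retain unmatched parent rows

Corrected query:
SELECT p.name, COUNT(c.id) FROM departments p LEFT JOIN staff c ON c.dept_id = p.id GROUP BY p.name

Result:
name        | COUNT(c.id)
------------+------------
Engineering | 1          
HR          | 2          
Legal       | 2          
Marketing   | 0          
Sales       | 1          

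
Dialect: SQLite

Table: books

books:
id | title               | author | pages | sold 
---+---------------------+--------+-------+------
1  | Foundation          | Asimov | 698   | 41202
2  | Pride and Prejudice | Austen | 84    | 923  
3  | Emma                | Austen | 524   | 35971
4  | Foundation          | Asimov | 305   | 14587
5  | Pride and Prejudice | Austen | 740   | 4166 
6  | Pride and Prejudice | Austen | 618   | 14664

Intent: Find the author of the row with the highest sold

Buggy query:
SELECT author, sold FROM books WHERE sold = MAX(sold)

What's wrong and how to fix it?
Bug: MAX(sold) is an aggregate and cannot be used directly in WHERE

Fix: Use a subquery: WHERE sold = (SELECT MAX(sold) FROM books)

Corrected query:
SELECT author, sold FROM books WHERE sold = (SELECT MAX(sold) FROM books)

Result:
author | sold 
-------+------
Asimov | 41202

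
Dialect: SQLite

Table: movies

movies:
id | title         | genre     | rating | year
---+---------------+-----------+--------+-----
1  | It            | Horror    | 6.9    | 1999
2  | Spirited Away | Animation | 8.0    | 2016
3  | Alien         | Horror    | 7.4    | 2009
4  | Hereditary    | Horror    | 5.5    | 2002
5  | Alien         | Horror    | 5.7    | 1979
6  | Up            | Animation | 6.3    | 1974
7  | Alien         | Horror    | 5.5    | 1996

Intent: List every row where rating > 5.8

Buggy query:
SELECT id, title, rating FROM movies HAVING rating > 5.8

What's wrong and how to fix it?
Bug: HAVING filters the output of aggregation, but this query has no GROUP BY and no aggregate functions, so SQLite rejects it (HAVING clause on a non-aggregate query); the condition here is per row

Fix: Use WHERE for row-level filtering

Corrected query:
SELECT id, title, rating FROM movies WHERE rating > 5.8

Result:
id | title         | rating
---+---------------+-------
1  | It            | 6.9   
2  | Spirited Away | 8     
3  | Alien         | 7.4   
6  | Up            | 6.3   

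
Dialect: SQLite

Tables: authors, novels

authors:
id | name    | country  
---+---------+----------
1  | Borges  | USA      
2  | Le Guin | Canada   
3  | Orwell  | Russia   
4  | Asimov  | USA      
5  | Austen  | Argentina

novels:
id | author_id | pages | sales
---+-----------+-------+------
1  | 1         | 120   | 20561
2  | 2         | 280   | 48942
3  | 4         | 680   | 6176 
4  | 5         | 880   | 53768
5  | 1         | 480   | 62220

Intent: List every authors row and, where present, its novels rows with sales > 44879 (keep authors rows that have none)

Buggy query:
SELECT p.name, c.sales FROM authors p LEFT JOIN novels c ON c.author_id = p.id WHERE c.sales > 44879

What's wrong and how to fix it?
Bug: A WHERE condition on the right-hand table after LEFT JOIN drops unmatched parents

Fix: Move the right-table condition into the ON clause so unmatched parents are kept

Corrected query:
SELECT p.name, c.sales FROM authors p LEFT JOIN novels c ON c.author_id = p.id AND c.sales > 44879

Result:
name    | sales
--------+------
Borges  | 62220
Le Guin | 48942
Orwell  | NULL 
Asimov  | NULL 
Austen  | 53768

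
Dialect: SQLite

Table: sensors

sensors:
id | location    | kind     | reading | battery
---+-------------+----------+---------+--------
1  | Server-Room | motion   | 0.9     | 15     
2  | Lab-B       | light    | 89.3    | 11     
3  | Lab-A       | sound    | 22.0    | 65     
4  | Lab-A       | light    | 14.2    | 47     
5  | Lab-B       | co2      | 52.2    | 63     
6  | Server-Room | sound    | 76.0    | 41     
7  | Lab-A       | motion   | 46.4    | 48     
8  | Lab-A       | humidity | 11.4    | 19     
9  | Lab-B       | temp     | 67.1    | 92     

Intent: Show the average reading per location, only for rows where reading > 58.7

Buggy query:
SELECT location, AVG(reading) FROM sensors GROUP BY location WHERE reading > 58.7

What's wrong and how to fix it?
Bug: Row-level WHERE must come before GROUP BY in the clause order

Fix: Place WHERE between FROM and GROUP BY

Corrected query:
SELECT location, AVG(reading) FROM sensors WHERE reading > 58.7 GROUP BY location

Result:
location    | AVG(reading)
------------+-------------
Lab-B       | 78.2        
Server-Room | 76          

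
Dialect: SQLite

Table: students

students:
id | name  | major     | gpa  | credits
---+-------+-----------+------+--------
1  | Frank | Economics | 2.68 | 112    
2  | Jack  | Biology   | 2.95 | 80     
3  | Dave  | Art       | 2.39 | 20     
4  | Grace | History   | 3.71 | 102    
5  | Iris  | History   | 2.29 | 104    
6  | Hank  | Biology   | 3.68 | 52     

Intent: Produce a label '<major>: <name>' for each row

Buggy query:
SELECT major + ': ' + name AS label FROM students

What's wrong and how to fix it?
Bug: '+' is numeric addition; on text columns SQLite converts them to 0 instead of concatenating

Fix: Replace + with || to concatenate text

Corrected query:
SELECT major || ': ' || name AS label FROM students

Result:
label           
----------------
Economics: Frank
Biology: Jack   
Art: Dave       
History: Grace  
History: Iris   
Biology: Hank   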